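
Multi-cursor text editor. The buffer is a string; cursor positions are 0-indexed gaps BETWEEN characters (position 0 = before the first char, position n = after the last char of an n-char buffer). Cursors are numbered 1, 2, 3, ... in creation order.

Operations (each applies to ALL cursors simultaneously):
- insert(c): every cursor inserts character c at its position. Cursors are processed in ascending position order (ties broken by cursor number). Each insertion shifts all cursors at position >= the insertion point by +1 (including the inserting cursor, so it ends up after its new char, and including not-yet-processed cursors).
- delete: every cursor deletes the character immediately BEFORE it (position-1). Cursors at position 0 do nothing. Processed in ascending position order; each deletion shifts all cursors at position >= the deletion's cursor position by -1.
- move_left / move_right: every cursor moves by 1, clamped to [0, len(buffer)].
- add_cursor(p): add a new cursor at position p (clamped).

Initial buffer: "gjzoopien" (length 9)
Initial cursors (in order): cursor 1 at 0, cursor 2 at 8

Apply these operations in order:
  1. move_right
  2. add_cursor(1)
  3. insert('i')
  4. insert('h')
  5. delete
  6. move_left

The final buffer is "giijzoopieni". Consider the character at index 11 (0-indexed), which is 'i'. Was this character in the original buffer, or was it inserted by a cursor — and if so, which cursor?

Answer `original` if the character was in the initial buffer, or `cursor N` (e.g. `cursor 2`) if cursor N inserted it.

Answer: cursor 2

Derivation:
After op 1 (move_right): buffer="gjzoopien" (len 9), cursors c1@1 c2@9, authorship .........
After op 2 (add_cursor(1)): buffer="gjzoopien" (len 9), cursors c1@1 c3@1 c2@9, authorship .........
After op 3 (insert('i')): buffer="giijzoopieni" (len 12), cursors c1@3 c3@3 c2@12, authorship .13........2
After op 4 (insert('h')): buffer="giihhjzoopienih" (len 15), cursors c1@5 c3@5 c2@15, authorship .1313........22
After op 5 (delete): buffer="giijzoopieni" (len 12), cursors c1@3 c3@3 c2@12, authorship .13........2
After op 6 (move_left): buffer="giijzoopieni" (len 12), cursors c1@2 c3@2 c2@11, authorship .13........2
Authorship (.=original, N=cursor N): . 1 3 . . . . . . . . 2
Index 11: author = 2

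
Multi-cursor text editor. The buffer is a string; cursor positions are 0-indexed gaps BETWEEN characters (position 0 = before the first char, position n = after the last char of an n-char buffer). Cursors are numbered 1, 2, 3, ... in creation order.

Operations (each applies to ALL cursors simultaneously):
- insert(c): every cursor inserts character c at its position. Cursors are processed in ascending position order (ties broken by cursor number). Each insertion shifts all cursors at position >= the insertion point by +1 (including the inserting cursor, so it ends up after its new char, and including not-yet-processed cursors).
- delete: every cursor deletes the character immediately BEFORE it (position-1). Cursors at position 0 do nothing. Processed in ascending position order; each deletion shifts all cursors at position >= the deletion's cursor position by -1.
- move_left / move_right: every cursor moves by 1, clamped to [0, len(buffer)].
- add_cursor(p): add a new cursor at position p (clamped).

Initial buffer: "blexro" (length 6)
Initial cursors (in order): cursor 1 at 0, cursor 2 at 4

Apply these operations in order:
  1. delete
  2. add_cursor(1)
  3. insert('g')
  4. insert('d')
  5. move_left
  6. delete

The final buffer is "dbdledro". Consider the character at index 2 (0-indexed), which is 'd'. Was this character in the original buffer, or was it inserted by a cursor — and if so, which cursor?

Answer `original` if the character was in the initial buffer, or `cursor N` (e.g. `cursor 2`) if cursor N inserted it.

After op 1 (delete): buffer="blero" (len 5), cursors c1@0 c2@3, authorship .....
After op 2 (add_cursor(1)): buffer="blero" (len 5), cursors c1@0 c3@1 c2@3, authorship .....
After op 3 (insert('g')): buffer="gbglegro" (len 8), cursors c1@1 c3@3 c2@6, authorship 1.3..2..
After op 4 (insert('d')): buffer="gdbgdlegdro" (len 11), cursors c1@2 c3@5 c2@9, authorship 11.33..22..
After op 5 (move_left): buffer="gdbgdlegdro" (len 11), cursors c1@1 c3@4 c2@8, authorship 11.33..22..
After op 6 (delete): buffer="dbdledro" (len 8), cursors c1@0 c3@2 c2@5, authorship 1.3..2..
Authorship (.=original, N=cursor N): 1 . 3 . . 2 . .
Index 2: author = 3

Answer: cursor 3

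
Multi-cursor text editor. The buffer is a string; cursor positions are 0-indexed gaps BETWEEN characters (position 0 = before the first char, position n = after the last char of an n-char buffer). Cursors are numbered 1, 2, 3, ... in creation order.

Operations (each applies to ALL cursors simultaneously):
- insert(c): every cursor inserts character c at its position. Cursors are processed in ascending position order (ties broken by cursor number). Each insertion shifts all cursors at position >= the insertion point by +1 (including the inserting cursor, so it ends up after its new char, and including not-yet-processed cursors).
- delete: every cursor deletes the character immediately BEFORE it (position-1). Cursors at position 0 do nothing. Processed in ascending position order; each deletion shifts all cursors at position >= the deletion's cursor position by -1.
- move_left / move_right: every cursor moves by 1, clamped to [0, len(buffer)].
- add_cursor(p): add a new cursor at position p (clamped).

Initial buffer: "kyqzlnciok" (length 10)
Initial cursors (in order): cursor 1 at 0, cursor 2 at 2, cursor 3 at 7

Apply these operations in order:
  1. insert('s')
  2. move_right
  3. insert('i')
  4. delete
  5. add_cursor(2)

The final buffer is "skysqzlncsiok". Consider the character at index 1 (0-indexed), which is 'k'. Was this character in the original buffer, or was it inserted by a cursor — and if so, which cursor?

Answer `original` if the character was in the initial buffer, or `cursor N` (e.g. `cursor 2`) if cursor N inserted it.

Answer: original

Derivation:
After op 1 (insert('s')): buffer="skysqzlncsiok" (len 13), cursors c1@1 c2@4 c3@10, authorship 1..2.....3...
After op 2 (move_right): buffer="skysqzlncsiok" (len 13), cursors c1@2 c2@5 c3@11, authorship 1..2.....3...
After op 3 (insert('i')): buffer="skiysqizlncsiiok" (len 16), cursors c1@3 c2@7 c3@14, authorship 1.1.2.2....3.3..
After op 4 (delete): buffer="skysqzlncsiok" (len 13), cursors c1@2 c2@5 c3@11, authorship 1..2.....3...
After op 5 (add_cursor(2)): buffer="skysqzlncsiok" (len 13), cursors c1@2 c4@2 c2@5 c3@11, authorship 1..2.....3...
Authorship (.=original, N=cursor N): 1 . . 2 . . . . . 3 . . .
Index 1: author = original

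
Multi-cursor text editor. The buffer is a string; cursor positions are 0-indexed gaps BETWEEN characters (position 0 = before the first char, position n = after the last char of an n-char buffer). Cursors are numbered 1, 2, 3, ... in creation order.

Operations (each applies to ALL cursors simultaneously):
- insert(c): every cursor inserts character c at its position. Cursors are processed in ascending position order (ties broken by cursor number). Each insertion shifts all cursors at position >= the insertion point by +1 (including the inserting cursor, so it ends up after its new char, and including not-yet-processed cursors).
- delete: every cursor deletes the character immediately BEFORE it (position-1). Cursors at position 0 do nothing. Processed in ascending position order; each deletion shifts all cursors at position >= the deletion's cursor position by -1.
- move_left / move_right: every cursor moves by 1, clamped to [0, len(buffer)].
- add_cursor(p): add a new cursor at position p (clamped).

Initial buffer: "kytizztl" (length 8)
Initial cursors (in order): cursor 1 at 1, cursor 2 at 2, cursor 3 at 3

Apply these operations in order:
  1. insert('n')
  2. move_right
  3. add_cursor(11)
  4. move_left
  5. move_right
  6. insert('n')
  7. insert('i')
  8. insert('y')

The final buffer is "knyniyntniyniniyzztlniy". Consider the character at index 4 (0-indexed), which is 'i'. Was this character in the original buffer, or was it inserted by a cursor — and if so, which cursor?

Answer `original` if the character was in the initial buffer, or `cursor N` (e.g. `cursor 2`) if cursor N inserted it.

Answer: cursor 1

Derivation:
After op 1 (insert('n')): buffer="knyntnizztl" (len 11), cursors c1@2 c2@4 c3@6, authorship .1.2.3.....
After op 2 (move_right): buffer="knyntnizztl" (len 11), cursors c1@3 c2@5 c3@7, authorship .1.2.3.....
After op 3 (add_cursor(11)): buffer="knyntnizztl" (len 11), cursors c1@3 c2@5 c3@7 c4@11, authorship .1.2.3.....
After op 4 (move_left): buffer="knyntnizztl" (len 11), cursors c1@2 c2@4 c3@6 c4@10, authorship .1.2.3.....
After op 5 (move_right): buffer="knyntnizztl" (len 11), cursors c1@3 c2@5 c3@7 c4@11, authorship .1.2.3.....
After op 6 (insert('n')): buffer="knynntnninzztln" (len 15), cursors c1@4 c2@7 c3@10 c4@15, authorship .1.12.23.3....4
After op 7 (insert('i')): buffer="knynintnininizztlni" (len 19), cursors c1@5 c2@9 c3@13 c4@19, authorship .1.112.223.33....44
After op 8 (insert('y')): buffer="knyniyntniyniniyzztlniy" (len 23), cursors c1@6 c2@11 c3@16 c4@23, authorship .1.1112.2223.333....444
Authorship (.=original, N=cursor N): . 1 . 1 1 1 2 . 2 2 2 3 . 3 3 3 . . . . 4 4 4
Index 4: author = 1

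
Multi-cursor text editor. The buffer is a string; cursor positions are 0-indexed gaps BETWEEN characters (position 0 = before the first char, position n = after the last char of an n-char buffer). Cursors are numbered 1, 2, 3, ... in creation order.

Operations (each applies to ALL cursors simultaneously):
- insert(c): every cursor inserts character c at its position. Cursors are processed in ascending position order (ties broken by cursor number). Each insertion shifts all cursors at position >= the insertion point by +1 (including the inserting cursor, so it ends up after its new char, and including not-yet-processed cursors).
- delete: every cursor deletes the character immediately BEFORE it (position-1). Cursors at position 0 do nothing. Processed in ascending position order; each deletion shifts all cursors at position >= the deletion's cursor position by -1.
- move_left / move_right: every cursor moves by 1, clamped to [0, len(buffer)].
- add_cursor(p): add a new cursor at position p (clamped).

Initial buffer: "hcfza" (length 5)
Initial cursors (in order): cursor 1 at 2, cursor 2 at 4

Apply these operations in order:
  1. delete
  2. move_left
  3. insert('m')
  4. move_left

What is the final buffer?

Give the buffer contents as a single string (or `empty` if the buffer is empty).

After op 1 (delete): buffer="hfa" (len 3), cursors c1@1 c2@2, authorship ...
After op 2 (move_left): buffer="hfa" (len 3), cursors c1@0 c2@1, authorship ...
After op 3 (insert('m')): buffer="mhmfa" (len 5), cursors c1@1 c2@3, authorship 1.2..
After op 4 (move_left): buffer="mhmfa" (len 5), cursors c1@0 c2@2, authorship 1.2..

Answer: mhmfa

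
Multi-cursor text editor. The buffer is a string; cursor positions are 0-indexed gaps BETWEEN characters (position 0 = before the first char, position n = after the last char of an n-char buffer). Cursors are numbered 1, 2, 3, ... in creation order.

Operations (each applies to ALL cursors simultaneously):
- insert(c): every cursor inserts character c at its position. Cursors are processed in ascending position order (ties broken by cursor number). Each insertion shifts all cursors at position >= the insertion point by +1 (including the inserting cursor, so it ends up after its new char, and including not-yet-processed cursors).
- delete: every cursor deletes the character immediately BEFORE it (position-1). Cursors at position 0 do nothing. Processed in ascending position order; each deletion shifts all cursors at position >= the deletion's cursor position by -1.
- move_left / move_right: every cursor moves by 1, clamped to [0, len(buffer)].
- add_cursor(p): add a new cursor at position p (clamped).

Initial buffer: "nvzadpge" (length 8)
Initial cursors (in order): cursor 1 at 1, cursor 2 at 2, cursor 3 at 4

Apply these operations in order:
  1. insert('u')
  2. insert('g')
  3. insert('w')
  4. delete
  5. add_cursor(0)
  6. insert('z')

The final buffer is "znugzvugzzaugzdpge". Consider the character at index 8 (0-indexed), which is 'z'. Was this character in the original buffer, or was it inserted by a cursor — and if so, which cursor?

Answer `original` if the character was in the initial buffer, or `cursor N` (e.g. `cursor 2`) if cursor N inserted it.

After op 1 (insert('u')): buffer="nuvuzaudpge" (len 11), cursors c1@2 c2@4 c3@7, authorship .1.2..3....
After op 2 (insert('g')): buffer="nugvugzaugdpge" (len 14), cursors c1@3 c2@6 c3@10, authorship .11.22..33....
After op 3 (insert('w')): buffer="nugwvugwzaugwdpge" (len 17), cursors c1@4 c2@8 c3@13, authorship .111.222..333....
After op 4 (delete): buffer="nugvugzaugdpge" (len 14), cursors c1@3 c2@6 c3@10, authorship .11.22..33....
After op 5 (add_cursor(0)): buffer="nugvugzaugdpge" (len 14), cursors c4@0 c1@3 c2@6 c3@10, authorship .11.22..33....
After op 6 (insert('z')): buffer="znugzvugzzaugzdpge" (len 18), cursors c4@1 c1@5 c2@9 c3@14, authorship 4.111.222..333....
Authorship (.=original, N=cursor N): 4 . 1 1 1 . 2 2 2 . . 3 3 3 . . . .
Index 8: author = 2

Answer: cursor 2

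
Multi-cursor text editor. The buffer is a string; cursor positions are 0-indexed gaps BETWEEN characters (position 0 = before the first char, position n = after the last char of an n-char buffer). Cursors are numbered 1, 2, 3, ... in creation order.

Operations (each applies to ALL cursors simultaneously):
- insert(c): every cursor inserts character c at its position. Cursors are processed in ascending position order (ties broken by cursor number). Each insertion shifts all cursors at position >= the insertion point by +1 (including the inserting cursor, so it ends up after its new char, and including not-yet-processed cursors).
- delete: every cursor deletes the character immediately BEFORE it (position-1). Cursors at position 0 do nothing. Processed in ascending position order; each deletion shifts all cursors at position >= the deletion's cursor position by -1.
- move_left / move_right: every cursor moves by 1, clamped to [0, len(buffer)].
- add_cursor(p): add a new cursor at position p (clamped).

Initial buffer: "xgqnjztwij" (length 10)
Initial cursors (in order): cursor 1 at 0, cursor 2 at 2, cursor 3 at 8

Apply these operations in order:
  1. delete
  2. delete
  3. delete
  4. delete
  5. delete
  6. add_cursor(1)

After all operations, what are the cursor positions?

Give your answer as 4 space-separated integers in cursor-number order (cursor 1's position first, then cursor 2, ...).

Answer: 0 0 1 1

Derivation:
After op 1 (delete): buffer="xqnjztij" (len 8), cursors c1@0 c2@1 c3@6, authorship ........
After op 2 (delete): buffer="qnjzij" (len 6), cursors c1@0 c2@0 c3@4, authorship ......
After op 3 (delete): buffer="qnjij" (len 5), cursors c1@0 c2@0 c3@3, authorship .....
After op 4 (delete): buffer="qnij" (len 4), cursors c1@0 c2@0 c3@2, authorship ....
After op 5 (delete): buffer="qij" (len 3), cursors c1@0 c2@0 c3@1, authorship ...
After op 6 (add_cursor(1)): buffer="qij" (len 3), cursors c1@0 c2@0 c3@1 c4@1, authorship ...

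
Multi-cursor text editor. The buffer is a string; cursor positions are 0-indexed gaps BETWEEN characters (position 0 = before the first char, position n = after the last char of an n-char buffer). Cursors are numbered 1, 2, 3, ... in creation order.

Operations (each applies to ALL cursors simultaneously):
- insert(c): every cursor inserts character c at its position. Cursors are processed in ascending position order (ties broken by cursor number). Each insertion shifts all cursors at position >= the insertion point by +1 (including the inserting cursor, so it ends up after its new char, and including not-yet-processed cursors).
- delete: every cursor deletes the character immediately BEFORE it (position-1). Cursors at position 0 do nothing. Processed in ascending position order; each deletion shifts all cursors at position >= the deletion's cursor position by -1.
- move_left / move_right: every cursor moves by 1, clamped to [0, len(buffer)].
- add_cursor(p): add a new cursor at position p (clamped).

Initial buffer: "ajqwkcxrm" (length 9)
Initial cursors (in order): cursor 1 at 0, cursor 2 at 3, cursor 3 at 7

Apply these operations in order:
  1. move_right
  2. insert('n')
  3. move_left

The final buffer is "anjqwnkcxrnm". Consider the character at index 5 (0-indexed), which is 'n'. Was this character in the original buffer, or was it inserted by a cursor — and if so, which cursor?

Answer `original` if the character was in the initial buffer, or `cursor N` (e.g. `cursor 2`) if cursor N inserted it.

After op 1 (move_right): buffer="ajqwkcxrm" (len 9), cursors c1@1 c2@4 c3@8, authorship .........
After op 2 (insert('n')): buffer="anjqwnkcxrnm" (len 12), cursors c1@2 c2@6 c3@11, authorship .1...2....3.
After op 3 (move_left): buffer="anjqwnkcxrnm" (len 12), cursors c1@1 c2@5 c3@10, authorship .1...2....3.
Authorship (.=original, N=cursor N): . 1 . . . 2 . . . . 3 .
Index 5: author = 2

Answer: cursor 2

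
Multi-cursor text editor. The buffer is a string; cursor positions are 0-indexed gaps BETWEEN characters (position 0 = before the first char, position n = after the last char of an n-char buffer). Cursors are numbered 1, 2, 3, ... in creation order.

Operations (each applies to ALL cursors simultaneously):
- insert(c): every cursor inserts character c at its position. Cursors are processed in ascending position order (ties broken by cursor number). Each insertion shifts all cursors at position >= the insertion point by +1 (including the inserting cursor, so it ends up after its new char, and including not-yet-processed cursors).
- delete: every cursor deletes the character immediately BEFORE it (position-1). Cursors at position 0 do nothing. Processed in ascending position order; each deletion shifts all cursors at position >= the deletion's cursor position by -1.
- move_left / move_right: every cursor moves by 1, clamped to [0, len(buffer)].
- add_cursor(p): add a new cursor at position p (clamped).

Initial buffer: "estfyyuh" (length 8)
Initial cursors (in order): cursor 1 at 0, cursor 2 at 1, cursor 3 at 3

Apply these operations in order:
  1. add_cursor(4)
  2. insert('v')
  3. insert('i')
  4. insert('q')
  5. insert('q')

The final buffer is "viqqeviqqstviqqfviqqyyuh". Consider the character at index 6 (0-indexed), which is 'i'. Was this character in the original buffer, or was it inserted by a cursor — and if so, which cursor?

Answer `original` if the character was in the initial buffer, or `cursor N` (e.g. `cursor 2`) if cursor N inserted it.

Answer: cursor 2

Derivation:
After op 1 (add_cursor(4)): buffer="estfyyuh" (len 8), cursors c1@0 c2@1 c3@3 c4@4, authorship ........
After op 2 (insert('v')): buffer="vevstvfvyyuh" (len 12), cursors c1@1 c2@3 c3@6 c4@8, authorship 1.2..3.4....
After op 3 (insert('i')): buffer="vievistvifviyyuh" (len 16), cursors c1@2 c2@5 c3@9 c4@12, authorship 11.22..33.44....
After op 4 (insert('q')): buffer="viqeviqstviqfviqyyuh" (len 20), cursors c1@3 c2@7 c3@12 c4@16, authorship 111.222..333.444....
After op 5 (insert('q')): buffer="viqqeviqqstviqqfviqqyyuh" (len 24), cursors c1@4 c2@9 c3@15 c4@20, authorship 1111.2222..3333.4444....
Authorship (.=original, N=cursor N): 1 1 1 1 . 2 2 2 2 . . 3 3 3 3 . 4 4 4 4 . . . .
Index 6: author = 2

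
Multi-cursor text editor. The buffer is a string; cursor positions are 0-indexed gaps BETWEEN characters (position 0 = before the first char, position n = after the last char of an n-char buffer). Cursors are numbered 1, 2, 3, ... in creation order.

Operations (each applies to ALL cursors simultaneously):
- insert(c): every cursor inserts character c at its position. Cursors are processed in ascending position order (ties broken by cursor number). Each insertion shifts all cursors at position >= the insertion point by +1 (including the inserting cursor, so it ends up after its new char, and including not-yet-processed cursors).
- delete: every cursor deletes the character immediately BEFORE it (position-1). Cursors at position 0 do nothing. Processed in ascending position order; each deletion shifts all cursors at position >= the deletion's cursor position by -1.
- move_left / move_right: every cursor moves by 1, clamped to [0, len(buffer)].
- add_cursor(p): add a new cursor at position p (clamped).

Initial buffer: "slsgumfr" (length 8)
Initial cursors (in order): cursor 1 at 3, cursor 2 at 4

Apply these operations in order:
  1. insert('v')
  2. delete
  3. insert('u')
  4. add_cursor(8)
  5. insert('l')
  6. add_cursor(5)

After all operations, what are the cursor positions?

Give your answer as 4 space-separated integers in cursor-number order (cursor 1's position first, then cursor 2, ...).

After op 1 (insert('v')): buffer="slsvgvumfr" (len 10), cursors c1@4 c2@6, authorship ...1.2....
After op 2 (delete): buffer="slsgumfr" (len 8), cursors c1@3 c2@4, authorship ........
After op 3 (insert('u')): buffer="slsuguumfr" (len 10), cursors c1@4 c2@6, authorship ...1.2....
After op 4 (add_cursor(8)): buffer="slsuguumfr" (len 10), cursors c1@4 c2@6 c3@8, authorship ...1.2....
After op 5 (insert('l')): buffer="slsulgulumlfr" (len 13), cursors c1@5 c2@8 c3@11, authorship ...11.22..3..
After op 6 (add_cursor(5)): buffer="slsulgulumlfr" (len 13), cursors c1@5 c4@5 c2@8 c3@11, authorship ...11.22..3..

Answer: 5 8 11 5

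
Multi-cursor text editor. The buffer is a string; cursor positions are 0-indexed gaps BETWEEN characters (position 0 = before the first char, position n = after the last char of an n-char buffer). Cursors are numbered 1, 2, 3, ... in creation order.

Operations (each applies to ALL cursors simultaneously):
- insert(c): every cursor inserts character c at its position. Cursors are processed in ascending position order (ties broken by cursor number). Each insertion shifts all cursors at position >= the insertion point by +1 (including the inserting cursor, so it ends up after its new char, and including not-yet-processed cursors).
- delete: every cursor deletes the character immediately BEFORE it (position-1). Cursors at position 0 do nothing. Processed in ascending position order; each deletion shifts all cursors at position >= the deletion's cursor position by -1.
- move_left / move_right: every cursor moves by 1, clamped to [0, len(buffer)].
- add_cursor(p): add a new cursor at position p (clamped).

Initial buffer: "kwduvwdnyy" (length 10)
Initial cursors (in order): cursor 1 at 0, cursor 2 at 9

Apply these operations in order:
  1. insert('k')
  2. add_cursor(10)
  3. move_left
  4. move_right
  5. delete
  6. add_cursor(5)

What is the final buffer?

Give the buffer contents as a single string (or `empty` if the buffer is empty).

After op 1 (insert('k')): buffer="kkwduvwdnyky" (len 12), cursors c1@1 c2@11, authorship 1.........2.
After op 2 (add_cursor(10)): buffer="kkwduvwdnyky" (len 12), cursors c1@1 c3@10 c2@11, authorship 1.........2.
After op 3 (move_left): buffer="kkwduvwdnyky" (len 12), cursors c1@0 c3@9 c2@10, authorship 1.........2.
After op 4 (move_right): buffer="kkwduvwdnyky" (len 12), cursors c1@1 c3@10 c2@11, authorship 1.........2.
After op 5 (delete): buffer="kwduvwdny" (len 9), cursors c1@0 c2@8 c3@8, authorship .........
After op 6 (add_cursor(5)): buffer="kwduvwdny" (len 9), cursors c1@0 c4@5 c2@8 c3@8, authorship .........

Answer: kwduvwdny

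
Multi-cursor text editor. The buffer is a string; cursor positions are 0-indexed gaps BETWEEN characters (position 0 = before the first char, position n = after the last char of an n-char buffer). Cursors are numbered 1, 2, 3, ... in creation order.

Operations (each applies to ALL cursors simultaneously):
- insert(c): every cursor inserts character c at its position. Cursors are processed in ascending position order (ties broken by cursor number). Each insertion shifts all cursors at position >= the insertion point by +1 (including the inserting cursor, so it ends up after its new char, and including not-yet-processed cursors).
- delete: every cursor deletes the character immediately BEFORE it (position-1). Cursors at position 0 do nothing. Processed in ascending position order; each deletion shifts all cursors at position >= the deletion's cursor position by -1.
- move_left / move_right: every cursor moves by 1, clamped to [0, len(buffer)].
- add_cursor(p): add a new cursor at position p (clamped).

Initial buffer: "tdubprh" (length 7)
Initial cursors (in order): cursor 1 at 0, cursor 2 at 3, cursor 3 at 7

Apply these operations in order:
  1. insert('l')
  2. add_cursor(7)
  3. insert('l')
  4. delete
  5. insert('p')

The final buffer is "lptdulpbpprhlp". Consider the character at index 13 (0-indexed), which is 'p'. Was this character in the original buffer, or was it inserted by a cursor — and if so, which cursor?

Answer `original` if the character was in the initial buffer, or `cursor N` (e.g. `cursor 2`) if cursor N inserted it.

After op 1 (insert('l')): buffer="ltdulbprhl" (len 10), cursors c1@1 c2@5 c3@10, authorship 1...2....3
After op 2 (add_cursor(7)): buffer="ltdulbprhl" (len 10), cursors c1@1 c2@5 c4@7 c3@10, authorship 1...2....3
After op 3 (insert('l')): buffer="lltdullbplrhll" (len 14), cursors c1@2 c2@7 c4@10 c3@14, authorship 11...22..4..33
After op 4 (delete): buffer="ltdulbprhl" (len 10), cursors c1@1 c2@5 c4@7 c3@10, authorship 1...2....3
After op 5 (insert('p')): buffer="lptdulpbpprhlp" (len 14), cursors c1@2 c2@7 c4@10 c3@14, authorship 11...22..4..33
Authorship (.=original, N=cursor N): 1 1 . . . 2 2 . . 4 . . 3 3
Index 13: author = 3

Answer: cursor 3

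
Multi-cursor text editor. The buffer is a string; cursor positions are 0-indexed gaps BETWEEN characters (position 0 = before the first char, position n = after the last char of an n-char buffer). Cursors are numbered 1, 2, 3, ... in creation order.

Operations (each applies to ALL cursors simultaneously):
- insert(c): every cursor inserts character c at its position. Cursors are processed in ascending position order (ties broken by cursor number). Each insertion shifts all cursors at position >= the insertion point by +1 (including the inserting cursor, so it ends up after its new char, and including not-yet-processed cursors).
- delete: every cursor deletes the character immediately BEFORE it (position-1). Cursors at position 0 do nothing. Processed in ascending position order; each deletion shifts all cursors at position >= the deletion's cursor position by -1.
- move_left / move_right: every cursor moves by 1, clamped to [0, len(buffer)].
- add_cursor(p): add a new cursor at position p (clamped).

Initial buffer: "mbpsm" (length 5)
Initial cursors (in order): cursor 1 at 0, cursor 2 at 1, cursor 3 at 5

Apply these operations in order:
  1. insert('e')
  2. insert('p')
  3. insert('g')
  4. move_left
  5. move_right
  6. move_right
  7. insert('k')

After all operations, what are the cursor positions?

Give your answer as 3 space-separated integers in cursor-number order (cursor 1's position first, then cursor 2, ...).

After op 1 (insert('e')): buffer="emebpsme" (len 8), cursors c1@1 c2@3 c3@8, authorship 1.2....3
After op 2 (insert('p')): buffer="epmepbpsmep" (len 11), cursors c1@2 c2@5 c3@11, authorship 11.22....33
After op 3 (insert('g')): buffer="epgmepgbpsmepg" (len 14), cursors c1@3 c2@7 c3@14, authorship 111.222....333
After op 4 (move_left): buffer="epgmepgbpsmepg" (len 14), cursors c1@2 c2@6 c3@13, authorship 111.222....333
After op 5 (move_right): buffer="epgmepgbpsmepg" (len 14), cursors c1@3 c2@7 c3@14, authorship 111.222....333
After op 6 (move_right): buffer="epgmepgbpsmepg" (len 14), cursors c1@4 c2@8 c3@14, authorship 111.222....333
After op 7 (insert('k')): buffer="epgmkepgbkpsmepgk" (len 17), cursors c1@5 c2@10 c3@17, authorship 111.1222.2...3333

Answer: 5 10 17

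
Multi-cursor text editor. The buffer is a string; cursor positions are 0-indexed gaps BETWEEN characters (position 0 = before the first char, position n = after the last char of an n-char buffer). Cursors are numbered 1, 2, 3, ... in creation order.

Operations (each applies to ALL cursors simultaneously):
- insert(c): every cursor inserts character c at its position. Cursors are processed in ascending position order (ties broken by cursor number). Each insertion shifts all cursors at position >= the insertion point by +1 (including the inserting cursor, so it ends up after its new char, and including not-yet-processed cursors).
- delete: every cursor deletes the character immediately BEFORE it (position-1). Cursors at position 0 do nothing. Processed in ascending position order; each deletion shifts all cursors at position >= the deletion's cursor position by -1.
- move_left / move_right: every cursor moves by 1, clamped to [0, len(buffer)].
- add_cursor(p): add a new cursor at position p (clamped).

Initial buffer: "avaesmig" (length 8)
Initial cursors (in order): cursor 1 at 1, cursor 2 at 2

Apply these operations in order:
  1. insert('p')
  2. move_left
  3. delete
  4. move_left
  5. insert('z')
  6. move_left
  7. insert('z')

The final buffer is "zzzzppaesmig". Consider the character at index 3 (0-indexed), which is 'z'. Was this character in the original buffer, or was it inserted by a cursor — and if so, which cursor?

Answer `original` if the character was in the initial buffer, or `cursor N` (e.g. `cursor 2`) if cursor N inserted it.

Answer: cursor 2

Derivation:
After op 1 (insert('p')): buffer="apvpaesmig" (len 10), cursors c1@2 c2@4, authorship .1.2......
After op 2 (move_left): buffer="apvpaesmig" (len 10), cursors c1@1 c2@3, authorship .1.2......
After op 3 (delete): buffer="ppaesmig" (len 8), cursors c1@0 c2@1, authorship 12......
After op 4 (move_left): buffer="ppaesmig" (len 8), cursors c1@0 c2@0, authorship 12......
After op 5 (insert('z')): buffer="zzppaesmig" (len 10), cursors c1@2 c2@2, authorship 1212......
After op 6 (move_left): buffer="zzppaesmig" (len 10), cursors c1@1 c2@1, authorship 1212......
After op 7 (insert('z')): buffer="zzzzppaesmig" (len 12), cursors c1@3 c2@3, authorship 112212......
Authorship (.=original, N=cursor N): 1 1 2 2 1 2 . . . . . .
Index 3: author = 2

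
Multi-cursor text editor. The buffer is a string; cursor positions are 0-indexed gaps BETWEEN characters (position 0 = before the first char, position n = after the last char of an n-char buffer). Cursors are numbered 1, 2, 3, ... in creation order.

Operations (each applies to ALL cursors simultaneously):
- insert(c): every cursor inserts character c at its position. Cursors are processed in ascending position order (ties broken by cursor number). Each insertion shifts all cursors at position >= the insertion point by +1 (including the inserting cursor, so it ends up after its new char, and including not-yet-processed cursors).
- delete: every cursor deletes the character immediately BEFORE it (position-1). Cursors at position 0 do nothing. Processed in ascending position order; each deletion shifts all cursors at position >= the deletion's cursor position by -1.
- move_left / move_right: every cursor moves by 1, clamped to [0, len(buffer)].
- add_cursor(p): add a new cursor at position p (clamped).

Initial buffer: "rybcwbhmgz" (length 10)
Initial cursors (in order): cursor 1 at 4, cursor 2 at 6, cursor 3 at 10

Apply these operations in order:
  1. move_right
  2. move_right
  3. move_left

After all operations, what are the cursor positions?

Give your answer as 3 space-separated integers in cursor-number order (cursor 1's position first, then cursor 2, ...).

Answer: 5 7 9

Derivation:
After op 1 (move_right): buffer="rybcwbhmgz" (len 10), cursors c1@5 c2@7 c3@10, authorship ..........
After op 2 (move_right): buffer="rybcwbhmgz" (len 10), cursors c1@6 c2@8 c3@10, authorship ..........
After op 3 (move_left): buffer="rybcwbhmgz" (len 10), cursors c1@5 c2@7 c3@9, authorship ..........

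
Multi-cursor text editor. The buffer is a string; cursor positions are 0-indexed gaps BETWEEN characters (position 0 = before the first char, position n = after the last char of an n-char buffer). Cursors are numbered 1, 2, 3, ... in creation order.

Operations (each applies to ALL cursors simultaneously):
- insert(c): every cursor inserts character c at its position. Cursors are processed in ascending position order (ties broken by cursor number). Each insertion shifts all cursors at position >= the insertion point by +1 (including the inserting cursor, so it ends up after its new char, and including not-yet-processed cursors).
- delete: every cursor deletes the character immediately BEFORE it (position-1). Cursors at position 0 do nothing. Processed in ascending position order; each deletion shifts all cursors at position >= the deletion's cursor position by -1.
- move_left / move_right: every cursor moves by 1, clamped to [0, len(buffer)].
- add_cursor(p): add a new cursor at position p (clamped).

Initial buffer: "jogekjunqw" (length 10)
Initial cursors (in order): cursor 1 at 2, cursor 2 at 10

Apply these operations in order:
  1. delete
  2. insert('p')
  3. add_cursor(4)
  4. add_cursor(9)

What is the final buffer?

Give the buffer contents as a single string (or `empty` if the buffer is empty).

After op 1 (delete): buffer="jgekjunq" (len 8), cursors c1@1 c2@8, authorship ........
After op 2 (insert('p')): buffer="jpgekjunqp" (len 10), cursors c1@2 c2@10, authorship .1.......2
After op 3 (add_cursor(4)): buffer="jpgekjunqp" (len 10), cursors c1@2 c3@4 c2@10, authorship .1.......2
After op 4 (add_cursor(9)): buffer="jpgekjunqp" (len 10), cursors c1@2 c3@4 c4@9 c2@10, authorship .1.......2

Answer: jpgekjunqp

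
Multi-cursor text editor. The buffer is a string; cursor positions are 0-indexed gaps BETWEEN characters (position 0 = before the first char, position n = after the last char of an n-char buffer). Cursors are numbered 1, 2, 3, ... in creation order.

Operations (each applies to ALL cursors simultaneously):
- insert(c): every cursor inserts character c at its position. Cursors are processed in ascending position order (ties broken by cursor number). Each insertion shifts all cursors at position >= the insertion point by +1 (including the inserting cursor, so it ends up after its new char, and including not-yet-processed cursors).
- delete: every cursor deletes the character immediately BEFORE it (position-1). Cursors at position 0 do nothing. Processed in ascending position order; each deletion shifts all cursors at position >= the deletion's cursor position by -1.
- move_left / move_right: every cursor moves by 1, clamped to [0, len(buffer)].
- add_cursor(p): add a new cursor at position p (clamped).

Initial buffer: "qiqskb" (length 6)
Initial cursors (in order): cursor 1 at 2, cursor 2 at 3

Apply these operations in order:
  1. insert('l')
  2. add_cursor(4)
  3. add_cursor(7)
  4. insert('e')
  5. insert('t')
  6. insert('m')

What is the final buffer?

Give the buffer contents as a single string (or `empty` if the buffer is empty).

Answer: qiletmqetmletmsketmb

Derivation:
After op 1 (insert('l')): buffer="qilqlskb" (len 8), cursors c1@3 c2@5, authorship ..1.2...
After op 2 (add_cursor(4)): buffer="qilqlskb" (len 8), cursors c1@3 c3@4 c2@5, authorship ..1.2...
After op 3 (add_cursor(7)): buffer="qilqlskb" (len 8), cursors c1@3 c3@4 c2@5 c4@7, authorship ..1.2...
After op 4 (insert('e')): buffer="qileqeleskeb" (len 12), cursors c1@4 c3@6 c2@8 c4@11, authorship ..11.322..4.
After op 5 (insert('t')): buffer="qiletqetletsketb" (len 16), cursors c1@5 c3@8 c2@11 c4@15, authorship ..111.33222..44.
After op 6 (insert('m')): buffer="qiletmqetmletmsketmb" (len 20), cursors c1@6 c3@10 c2@14 c4@19, authorship ..1111.3332222..444.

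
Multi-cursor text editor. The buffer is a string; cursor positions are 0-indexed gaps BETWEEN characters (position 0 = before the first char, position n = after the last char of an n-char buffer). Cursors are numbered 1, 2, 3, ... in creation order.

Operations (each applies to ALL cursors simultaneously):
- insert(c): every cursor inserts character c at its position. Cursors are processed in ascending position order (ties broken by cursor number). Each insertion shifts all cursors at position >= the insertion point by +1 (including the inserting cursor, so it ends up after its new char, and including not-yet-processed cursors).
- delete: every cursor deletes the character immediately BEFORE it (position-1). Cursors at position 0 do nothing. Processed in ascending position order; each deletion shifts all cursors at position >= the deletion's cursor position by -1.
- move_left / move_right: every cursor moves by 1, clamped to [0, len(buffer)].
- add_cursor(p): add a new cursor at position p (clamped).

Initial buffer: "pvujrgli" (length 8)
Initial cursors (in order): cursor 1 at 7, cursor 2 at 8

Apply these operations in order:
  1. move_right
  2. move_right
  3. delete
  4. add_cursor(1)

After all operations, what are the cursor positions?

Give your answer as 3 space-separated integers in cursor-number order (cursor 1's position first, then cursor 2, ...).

After op 1 (move_right): buffer="pvujrgli" (len 8), cursors c1@8 c2@8, authorship ........
After op 2 (move_right): buffer="pvujrgli" (len 8), cursors c1@8 c2@8, authorship ........
After op 3 (delete): buffer="pvujrg" (len 6), cursors c1@6 c2@6, authorship ......
After op 4 (add_cursor(1)): buffer="pvujrg" (len 6), cursors c3@1 c1@6 c2@6, authorship ......

Answer: 6 6 1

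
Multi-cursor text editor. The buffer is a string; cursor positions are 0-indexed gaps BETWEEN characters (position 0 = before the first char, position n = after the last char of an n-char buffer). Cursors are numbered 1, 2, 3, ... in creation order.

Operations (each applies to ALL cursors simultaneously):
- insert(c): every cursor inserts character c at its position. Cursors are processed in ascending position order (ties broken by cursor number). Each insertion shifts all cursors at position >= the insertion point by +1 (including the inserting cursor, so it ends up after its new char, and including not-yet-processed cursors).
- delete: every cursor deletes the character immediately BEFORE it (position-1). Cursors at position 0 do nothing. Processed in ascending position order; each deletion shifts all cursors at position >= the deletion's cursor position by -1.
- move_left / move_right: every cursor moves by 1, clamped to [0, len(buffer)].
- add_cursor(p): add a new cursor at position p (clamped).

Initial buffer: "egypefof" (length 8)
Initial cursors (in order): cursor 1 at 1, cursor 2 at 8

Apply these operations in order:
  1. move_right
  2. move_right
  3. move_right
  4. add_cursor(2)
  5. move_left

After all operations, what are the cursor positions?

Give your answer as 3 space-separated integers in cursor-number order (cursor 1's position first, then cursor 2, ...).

Answer: 3 7 1

Derivation:
After op 1 (move_right): buffer="egypefof" (len 8), cursors c1@2 c2@8, authorship ........
After op 2 (move_right): buffer="egypefof" (len 8), cursors c1@3 c2@8, authorship ........
After op 3 (move_right): buffer="egypefof" (len 8), cursors c1@4 c2@8, authorship ........
After op 4 (add_cursor(2)): buffer="egypefof" (len 8), cursors c3@2 c1@4 c2@8, authorship ........
After op 5 (move_left): buffer="egypefof" (len 8), cursors c3@1 c1@3 c2@7, authorship ........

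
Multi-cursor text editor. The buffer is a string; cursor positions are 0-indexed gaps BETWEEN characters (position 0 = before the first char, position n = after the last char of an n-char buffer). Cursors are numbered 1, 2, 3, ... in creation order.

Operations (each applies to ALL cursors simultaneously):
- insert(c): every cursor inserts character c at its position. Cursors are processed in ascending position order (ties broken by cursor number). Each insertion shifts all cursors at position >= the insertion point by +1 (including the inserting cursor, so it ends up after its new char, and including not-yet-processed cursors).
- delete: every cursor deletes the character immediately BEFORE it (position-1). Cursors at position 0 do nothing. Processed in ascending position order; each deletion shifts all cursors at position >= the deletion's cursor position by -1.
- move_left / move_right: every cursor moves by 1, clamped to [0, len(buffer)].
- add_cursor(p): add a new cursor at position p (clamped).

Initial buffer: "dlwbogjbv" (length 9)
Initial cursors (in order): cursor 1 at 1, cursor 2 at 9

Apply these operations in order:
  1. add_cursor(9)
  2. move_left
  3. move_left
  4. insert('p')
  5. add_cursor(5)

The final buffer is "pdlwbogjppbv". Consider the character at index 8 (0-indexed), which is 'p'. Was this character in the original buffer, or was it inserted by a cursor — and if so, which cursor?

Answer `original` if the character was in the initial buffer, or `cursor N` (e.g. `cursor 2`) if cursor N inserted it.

After op 1 (add_cursor(9)): buffer="dlwbogjbv" (len 9), cursors c1@1 c2@9 c3@9, authorship .........
After op 2 (move_left): buffer="dlwbogjbv" (len 9), cursors c1@0 c2@8 c3@8, authorship .........
After op 3 (move_left): buffer="dlwbogjbv" (len 9), cursors c1@0 c2@7 c3@7, authorship .........
After op 4 (insert('p')): buffer="pdlwbogjppbv" (len 12), cursors c1@1 c2@10 c3@10, authorship 1.......23..
After op 5 (add_cursor(5)): buffer="pdlwbogjppbv" (len 12), cursors c1@1 c4@5 c2@10 c3@10, authorship 1.......23..
Authorship (.=original, N=cursor N): 1 . . . . . . . 2 3 . .
Index 8: author = 2

Answer: cursor 2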